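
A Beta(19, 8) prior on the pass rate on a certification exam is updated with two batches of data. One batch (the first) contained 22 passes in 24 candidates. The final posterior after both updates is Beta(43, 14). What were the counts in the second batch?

Sequential conjugate updates are equivalent to a single update on the pooled data, so total successes = posterior α − prior α and total failures = posterior β − prior β.
Total across both batches: 43−19=24 passes, 14−8=6 failures.
Subtract the first batch: 24−22=2 passes and 6−2=4 failures.

2 passes and 4 failures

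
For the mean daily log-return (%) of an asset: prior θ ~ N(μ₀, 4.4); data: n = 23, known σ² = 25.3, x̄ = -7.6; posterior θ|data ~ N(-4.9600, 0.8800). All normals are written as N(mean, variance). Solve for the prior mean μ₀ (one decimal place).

μ₀ = 5.6

The posterior mean is a precision-weighted average: μ_n = (τ₀μ₀ + τ_data·x̄)/(τ₀+τ_data), with τ₀=1/σ₀² and τ_data=n/σ².
Here τ₀ = 1/4.4 = 0.227273 and τ_data = 23/25.3 = 0.909091, so τ_n = 1.136364.
Rearranging for μ₀: μ₀ = (μ_n·τ_n − τ_data·x̄)/τ₀ = (-4.9600·1.136364 − 0.909091·-7.6) / 0.227273 = 1.272726/0.227273 ≈ 5.6.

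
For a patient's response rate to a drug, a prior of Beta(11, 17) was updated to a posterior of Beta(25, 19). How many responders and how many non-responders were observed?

A Beta(α, β) prior with s successes and f failures in binomial data gives a Beta(α+s, β+f) posterior.
Match parameters: s=25−11=14, f=19−17=2.

14 responders and 2 non-responders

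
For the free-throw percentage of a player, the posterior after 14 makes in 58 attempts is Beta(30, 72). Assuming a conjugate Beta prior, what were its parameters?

Beta(16, 28)

Under Beta–binomial conjugacy the posterior parameters are (α+s, β+f).
So α = 30 − 14 = 16 and β = 72 − 44 = 28.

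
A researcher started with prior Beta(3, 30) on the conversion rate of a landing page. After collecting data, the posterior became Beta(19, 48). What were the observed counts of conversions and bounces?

16 conversions and 18 bounces

Beta is conjugate to the binomial likelihood: posterior = Beta(a+s, b+f).
So s = 19 − 3 = 16 and f = 48 − 30 = 18.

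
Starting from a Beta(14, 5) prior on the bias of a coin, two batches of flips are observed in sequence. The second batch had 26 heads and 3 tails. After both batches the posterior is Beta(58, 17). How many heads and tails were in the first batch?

18 heads and 9 tails

Sequential conjugate updates are equivalent to a single update on the pooled data, so total successes = posterior α − prior α and total failures = posterior β − prior β.
Total across both batches: 58−14=44 heads, 17−5=12 tails.
Subtract the second batch: 44−26=18 heads and 12−3=9 tails.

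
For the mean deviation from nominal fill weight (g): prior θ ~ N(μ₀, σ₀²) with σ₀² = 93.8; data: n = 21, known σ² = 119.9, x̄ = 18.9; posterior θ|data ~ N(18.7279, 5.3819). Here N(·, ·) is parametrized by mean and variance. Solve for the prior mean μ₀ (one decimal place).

μ₀ = 15.9

The posterior mean is a precision-weighted average: μ_n = (τ₀μ₀ + τ_data·x̄)/(τ₀+τ_data), with τ₀=1/σ₀² and τ_data=n/σ².
Here τ₀ = 1/93.8 = 0.010661 and τ_data = 21/119.9 = 0.175146, so τ_n = 0.185807.
Rearranging for μ₀: μ₀ = (μ_n·τ_n − τ_data·x̄)/τ₀ = (18.7279·0.185807 − 0.175146·18.9) / 0.010661 = 0.169516/0.010661 ≈ 15.9.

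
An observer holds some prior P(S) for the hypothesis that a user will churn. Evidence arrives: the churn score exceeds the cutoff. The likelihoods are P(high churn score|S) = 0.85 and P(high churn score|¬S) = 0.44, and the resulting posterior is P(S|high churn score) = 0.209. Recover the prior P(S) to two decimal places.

Bayes' rule in odds form gives O(S|E) = O(S)·[P(E|S)/P(E|¬S)], hence O(S) = O(S|E)/LR.
Posterior odds = 0.209/(1−0.209) = 0.2642. LR = 0.85/0.44 = 1.9318.
Prior odds = 0.2642/1.9318 = 0.1368, so P(S) = 0.1368/(1+0.1368) ≈ 0.12.

P(S) = 0.12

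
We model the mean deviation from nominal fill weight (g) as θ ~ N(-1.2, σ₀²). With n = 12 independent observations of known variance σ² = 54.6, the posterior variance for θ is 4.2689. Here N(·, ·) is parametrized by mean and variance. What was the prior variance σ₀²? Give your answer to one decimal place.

σ₀² = 69.1

Posterior precision equals prior precision plus data precision: 1/σ_n² = 1/σ₀² + n/σ².
So 1/σ₀² = 1/4.2689 − 12/54.6 = 0.234252 − 0.219780 = 0.014472.
Hence σ₀² = 1/0.014472 ≈ 69.1.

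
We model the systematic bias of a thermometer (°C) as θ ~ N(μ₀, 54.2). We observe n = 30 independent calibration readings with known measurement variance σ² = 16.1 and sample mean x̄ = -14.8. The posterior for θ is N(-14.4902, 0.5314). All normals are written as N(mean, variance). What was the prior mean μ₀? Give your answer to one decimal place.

μ₀ = 16.8

The posterior mean is a precision-weighted average: μ_n = (τ₀μ₀ + τ_data·x̄)/(τ₀+τ_data), with τ₀=1/σ₀² and τ_data=n/σ².
Here τ₀ = 1/54.2 = 0.018450 and τ_data = 30/16.1 = 1.863354, so τ_n = 1.881804.
Rearranging for μ₀: μ₀ = (μ_n·τ_n − τ_data·x̄)/τ₀ = (-14.4902·1.881804 − 1.863354·-14.8) / 0.018450 = 0.309923/0.018450 ≈ 16.8.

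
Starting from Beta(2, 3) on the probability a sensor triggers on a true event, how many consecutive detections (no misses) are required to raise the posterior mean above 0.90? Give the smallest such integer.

After k detections and 0 misses the posterior is Beta(2+k, 3), with mean (2+k)/(2+3+k).
Set (2+k)/(5+k) > 0.90 and solve: k > (0.90·5 − 2)/(1 − 0.90) = 25.000.
The smallest integer exceeding 25.000 is 26.

k = 26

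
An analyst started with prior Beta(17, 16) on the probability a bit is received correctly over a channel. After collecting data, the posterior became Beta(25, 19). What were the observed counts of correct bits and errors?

Beta is conjugate to the binomial likelihood: posterior = Beta(a+s, b+f).
So s = 25 − 17 = 8 and f = 19 − 16 = 3.

8 correct bits and 3 errors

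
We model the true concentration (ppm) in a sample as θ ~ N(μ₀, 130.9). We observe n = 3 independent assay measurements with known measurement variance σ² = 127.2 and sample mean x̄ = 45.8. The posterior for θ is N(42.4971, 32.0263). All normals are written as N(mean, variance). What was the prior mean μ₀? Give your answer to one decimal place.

μ₀ = 32.3

With known observation variance, the Normal–Normal posterior has precision τ_n = τ₀ + n/σ² and mean μ_n = (τ₀μ₀ + (n/σ²)x̄)/τ_n.
Here τ₀ = 1/130.9 = 0.007639 and τ_data = 3/127.2 = 0.023585, so τ_n = 0.031224.
Rearranging for μ₀: μ₀ = (μ_n·τ_n − τ_data·x̄)/τ₀ = (42.4971·0.031224 − 0.023585·45.8) / 0.007639 = 0.246736/0.007639 ≈ 32.3.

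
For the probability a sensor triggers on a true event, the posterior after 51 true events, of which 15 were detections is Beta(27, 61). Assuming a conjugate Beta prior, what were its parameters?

Beta(12, 25)

A Beta(α, β) prior with s successes and f failures in binomial data gives a Beta(α+s, β+f) posterior.
Subtract the data counts: 27−15=12, 61−36=25.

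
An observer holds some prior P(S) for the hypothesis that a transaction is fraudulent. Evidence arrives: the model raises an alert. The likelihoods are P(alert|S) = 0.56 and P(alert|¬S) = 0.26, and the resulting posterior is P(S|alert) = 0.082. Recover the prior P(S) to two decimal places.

In odds form, posterior odds = prior odds × likelihood ratio, so prior odds = posterior odds ÷ LR.
Posterior odds = 0.082/(1−0.082) = 0.0893. LR = 0.56/0.26 = 2.1538.
Prior odds = 0.0893/2.1538 = 0.0415, so P(S) = 0.0415/(1+0.0415) ≈ 0.04.

P(S) = 0.04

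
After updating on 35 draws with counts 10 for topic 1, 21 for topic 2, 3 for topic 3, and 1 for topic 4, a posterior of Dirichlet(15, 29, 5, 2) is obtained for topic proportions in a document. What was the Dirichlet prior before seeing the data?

Dirichlet(5, 8, 2, 1)

For a Dirichlet(α) prior with multinomial counts c, the posterior is Dirichlet(α + c) componentwise.
Subtract each count from the matching posterior parameter: 15−10=5, 29−21=8, 5−3=2, 2−1=1.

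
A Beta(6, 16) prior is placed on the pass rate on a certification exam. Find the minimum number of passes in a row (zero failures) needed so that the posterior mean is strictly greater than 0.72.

k = 36

After k passes and 0 failures the posterior is Beta(6+k, 16), with mean (6+k)/(6+16+k).
Set (6+k)/(22+k) > 0.72 and solve: k > (0.72·22 − 6)/(1 − 0.72) = 35.143.
The smallest integer exceeding 35.143 is 36, and checking k=36: (42)/(58) = 0.7241 > 0.72.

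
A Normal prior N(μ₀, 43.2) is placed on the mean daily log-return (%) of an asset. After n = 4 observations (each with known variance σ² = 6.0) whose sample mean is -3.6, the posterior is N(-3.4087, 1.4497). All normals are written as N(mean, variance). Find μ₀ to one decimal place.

With known observation variance, the Normal–Normal posterior has precision τ_n = τ₀ + n/σ² and mean μ_n = (τ₀μ₀ + (n/σ²)x̄)/τ_n.
Here τ₀ = 1/43.2 = 0.023148 and τ_data = 4/6.0 = 0.666667, so τ_n = 0.689815.
Rearranging for μ₀: μ₀ = (μ_n·τ_n − τ_data·x̄)/τ₀ = (-3.4087·0.689815 − 0.666667·-3.6) / 0.023148 = 0.048629/0.023148 ≈ 2.1.

μ₀ = 2.1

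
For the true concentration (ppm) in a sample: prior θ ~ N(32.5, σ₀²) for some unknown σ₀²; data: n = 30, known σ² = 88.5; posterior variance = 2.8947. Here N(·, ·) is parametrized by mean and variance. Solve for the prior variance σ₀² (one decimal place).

σ₀² = 154.4

For the Normal–Normal model with known σ², precisions add: τ_n = τ₀ + n/σ².
So 1/σ₀² = 1/2.8947 − 30/88.5 = 0.345459 − 0.338983 = 0.006476.
Hence σ₀² = 1/0.006476 ≈ 154.4.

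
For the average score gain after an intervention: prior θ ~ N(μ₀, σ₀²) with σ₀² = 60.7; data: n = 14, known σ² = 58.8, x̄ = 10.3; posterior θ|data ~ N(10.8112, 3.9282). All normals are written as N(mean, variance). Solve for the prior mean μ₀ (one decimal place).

The posterior mean is a precision-weighted average: μ_n = (τ₀μ₀ + τ_data·x̄)/(τ₀+τ_data), with τ₀=1/σ₀² and τ_data=n/σ².
Here τ₀ = 1/60.7 = 0.016474 and τ_data = 14/58.8 = 0.238095, so τ_n = 0.254569.
Rearranging for μ₀: μ₀ = (μ_n·τ_n − τ_data·x̄)/τ₀ = (10.8112·0.254569 − 0.238095·10.3) / 0.016474 = 0.299818/0.016474 ≈ 18.2.

μ₀ = 18.2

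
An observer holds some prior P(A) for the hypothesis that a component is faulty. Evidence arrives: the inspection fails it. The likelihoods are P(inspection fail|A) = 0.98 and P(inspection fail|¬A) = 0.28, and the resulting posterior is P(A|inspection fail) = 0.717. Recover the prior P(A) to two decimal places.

In odds form, posterior odds = prior odds × likelihood ratio, so prior odds = posterior odds ÷ LR.
Posterior odds = 0.717/(1−0.717) = 2.5336. LR = 0.98/0.28 = 3.5000.
Prior odds = 2.5336/3.5000 = 0.7239, so P(A) = 0.7239/(1+0.7239) ≈ 0.42.

P(A) = 0.42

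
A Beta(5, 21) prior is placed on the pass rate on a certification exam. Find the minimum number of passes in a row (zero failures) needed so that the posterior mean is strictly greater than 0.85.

After k passes and 0 failures the posterior is Beta(5+k, 21), with mean (5+k)/(5+21+k).
Set (5+k)/(26+k) > 0.85 and solve: k > (0.85·26 − 5)/(1 − 0.85) = 114.000.
The smallest integer exceeding 114.000 is 115, and checking k=115: (120)/(141) = 0.8511 > 0.85.

k = 115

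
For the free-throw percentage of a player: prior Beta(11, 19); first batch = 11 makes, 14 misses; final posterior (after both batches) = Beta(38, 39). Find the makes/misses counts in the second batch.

16 makes and 6 misses

Because Beta–binomial updating is additive in the counts, the combined data contributed (α_post−α_prior, β_post−β_prior) successes and failures.
Total across both batches: 38−11=27 makes, 39−19=20 misses.
Subtract the first batch: 27−11=16 makes and 20−14=6 misses.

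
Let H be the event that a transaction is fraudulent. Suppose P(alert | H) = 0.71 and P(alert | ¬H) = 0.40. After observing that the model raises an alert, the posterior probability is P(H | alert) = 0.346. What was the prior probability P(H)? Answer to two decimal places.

In odds form, posterior odds = prior odds × likelihood ratio, so prior odds = posterior odds ÷ LR.
Posterior odds = 0.346/(1−0.346) = 0.5291. LR = 0.71/0.40 = 1.7750.
Prior odds = 0.5291/1.7750 = 0.2981, so P(H) = 0.2981/(1+0.2981) ≈ 0.23.

P(H) = 0.23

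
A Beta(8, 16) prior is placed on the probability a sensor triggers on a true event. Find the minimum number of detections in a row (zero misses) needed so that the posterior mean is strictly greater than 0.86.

k = 91

After k detections and 0 misses the posterior is Beta(8+k, 16), with mean (8+k)/(8+16+k).
Set (8+k)/(24+k) > 0.86 and solve: k > (0.86·24 − 8)/(1 − 0.86) = 90.286.
The smallest integer exceeding 90.286 is 91.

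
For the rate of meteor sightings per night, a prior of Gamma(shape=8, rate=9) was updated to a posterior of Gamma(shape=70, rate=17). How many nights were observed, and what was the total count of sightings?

n = 8 nights with total 62 sightings

Gamma–Poisson conjugacy: posterior shape = α + Σxᵢ, posterior rate = β + n.
Matching: Σxᵢ = 70 − 8 = 62 and n = 17 − 9 = 8.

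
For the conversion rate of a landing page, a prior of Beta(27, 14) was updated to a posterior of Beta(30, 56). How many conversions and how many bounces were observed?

3 conversions and 42 bounces

Beta is conjugate to the binomial likelihood: posterior = Beta(a+s, b+f).
Match parameters: s=30−27=3, f=56−14=42.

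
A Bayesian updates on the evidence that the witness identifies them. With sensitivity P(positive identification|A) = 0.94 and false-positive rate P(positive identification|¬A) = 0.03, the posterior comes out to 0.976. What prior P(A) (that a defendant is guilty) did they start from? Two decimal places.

Bayes' rule in odds form gives O(A|E) = O(A)·[P(E|A)/P(E|¬A)], hence O(A) = O(A|E)/LR.
Posterior odds = 0.976/(1−0.976) = 40.6667. LR = 0.94/0.03 = 31.3333.
Prior odds = 40.6667/31.3333 = 1.2979, so P(A) = 1.2979/(1+1.2979) ≈ 0.56.

P(A) = 0.56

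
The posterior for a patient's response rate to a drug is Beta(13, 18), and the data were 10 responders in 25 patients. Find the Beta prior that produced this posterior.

Beta(3, 3)

A Beta(α, β) prior with s successes and f failures in binomial data gives a Beta(α+s, β+f) posterior.
So α = 13 − 10 = 3 and β = 18 − 15 = 3.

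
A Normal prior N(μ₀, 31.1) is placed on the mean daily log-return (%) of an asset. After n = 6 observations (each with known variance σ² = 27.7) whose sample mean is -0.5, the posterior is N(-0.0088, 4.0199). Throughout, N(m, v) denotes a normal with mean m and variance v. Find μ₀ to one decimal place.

The posterior mean is a precision-weighted average: μ_n = (τ₀μ₀ + τ_data·x̄)/(τ₀+τ_data), with τ₀=1/σ₀² and τ_data=n/σ².
Here τ₀ = 1/31.1 = 0.032154 and τ_data = 6/27.7 = 0.216606, so τ_n = 0.248760.
Rearranging for μ₀: μ₀ = (μ_n·τ_n − τ_data·x̄)/τ₀ = (-0.0088·0.248760 − 0.216606·-0.5) / 0.032154 = 0.106114/0.032154 ≈ 3.3.

μ₀ = 3.3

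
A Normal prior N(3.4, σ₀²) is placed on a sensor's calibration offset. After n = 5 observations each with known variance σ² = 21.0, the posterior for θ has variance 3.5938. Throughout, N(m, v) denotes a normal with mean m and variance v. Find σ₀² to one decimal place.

σ₀² = 24.9

Posterior precision equals prior precision plus data precision: 1/σ_n² = 1/σ₀² + n/σ².
So 1/σ₀² = 1/3.5938 − 5/21.0 = 0.278257 − 0.238095 = 0.040162.
Hence σ₀² = 1/0.040162 ≈ 24.9.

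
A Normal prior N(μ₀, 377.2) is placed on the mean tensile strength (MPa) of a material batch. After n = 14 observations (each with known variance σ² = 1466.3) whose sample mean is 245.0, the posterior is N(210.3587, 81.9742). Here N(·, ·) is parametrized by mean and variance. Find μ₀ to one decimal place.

With known observation variance, the Normal–Normal posterior has precision τ_n = τ₀ + n/σ² and mean μ_n = (τ₀μ₀ + (n/σ²)x̄)/τ_n.
Here τ₀ = 1/377.2 = 0.002651 and τ_data = 14/1466.3 = 0.009548, so τ_n = 0.012199.
Rearranging for μ₀: μ₀ = (μ_n·τ_n − τ_data·x̄)/τ₀ = (210.3587·0.012199 − 0.009548·245.0) / 0.002651 = 0.226906/0.002651 ≈ 85.6.

μ₀ = 85.6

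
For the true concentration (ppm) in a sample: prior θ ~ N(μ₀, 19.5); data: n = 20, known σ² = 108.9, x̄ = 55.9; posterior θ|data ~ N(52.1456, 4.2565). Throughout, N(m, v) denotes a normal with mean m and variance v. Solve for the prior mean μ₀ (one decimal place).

μ₀ = 38.7

The posterior mean is a precision-weighted average: μ_n = (τ₀μ₀ + τ_data·x̄)/(τ₀+τ_data), with τ₀=1/σ₀² and τ_data=n/σ².
Here τ₀ = 1/19.5 = 0.051282 and τ_data = 20/108.9 = 0.183655, so τ_n = 0.234937.
Rearranging for μ₀: μ₀ = (μ_n·τ_n − τ_data·x̄)/τ₀ = (52.1456·0.234937 − 0.183655·55.9) / 0.051282 = 1.984616/0.051282 ≈ 38.7.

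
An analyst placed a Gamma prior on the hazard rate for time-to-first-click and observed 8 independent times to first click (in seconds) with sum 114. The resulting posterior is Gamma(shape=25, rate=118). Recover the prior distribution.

Gamma(shape=17, rate=4)

Gamma–exponential conjugacy: posterior shape = α + n, posterior rate = β + Σtᵢ.
So α = 25 − 8 = 17 and β = 118 − 114 = 4.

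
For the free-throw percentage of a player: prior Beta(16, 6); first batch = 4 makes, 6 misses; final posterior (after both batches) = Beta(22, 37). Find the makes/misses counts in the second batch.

2 makes and 25 misses

Because Beta–binomial updating is additive in the counts, the combined data contributed (α_post−α_prior, β_post−β_prior) successes and failures.
Total across both batches: 22−16=6 makes, 37−6=31 misses.
Subtract the first batch: 6−4=2 makes and 31−6=25 misses.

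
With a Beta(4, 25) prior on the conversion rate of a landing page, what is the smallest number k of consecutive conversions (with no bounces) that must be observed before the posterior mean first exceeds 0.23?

k = 4

After k conversions and 0 bounces the posterior is Beta(4+k, 25), with mean (4+k)/(4+25+k).
Set (4+k)/(29+k) > 0.23 and solve: k > (0.23·29 − 4)/(1 − 0.23) = 3.468.
The smallest integer exceeding 3.468 is 4, and checking k=4: (8)/(33) = 0.2424 > 0.23.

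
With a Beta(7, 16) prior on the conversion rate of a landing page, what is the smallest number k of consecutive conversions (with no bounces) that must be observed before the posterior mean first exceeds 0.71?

After k conversions and 0 bounces the posterior is Beta(7+k, 16), with mean (7+k)/(7+16+k).
Set (7+k)/(23+k) > 0.71 and solve: k > (0.71·23 − 7)/(1 − 0.71) = 32.172.
The smallest integer exceeding 32.172 is 33.

k = 33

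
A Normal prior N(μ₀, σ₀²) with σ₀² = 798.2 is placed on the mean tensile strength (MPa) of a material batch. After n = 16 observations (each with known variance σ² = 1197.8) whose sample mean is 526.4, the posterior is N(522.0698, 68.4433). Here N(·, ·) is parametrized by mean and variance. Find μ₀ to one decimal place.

μ₀ = 475.9

With known observation variance, the Normal–Normal posterior has precision τ_n = τ₀ + n/σ² and mean μ_n = (τ₀μ₀ + (n/σ²)x̄)/τ_n.
Here τ₀ = 1/798.2 = 0.001253 and τ_data = 16/1197.8 = 0.013358, so τ_n = 0.014611.
Rearranging for μ₀: μ₀ = (μ_n·τ_n − τ_data·x̄)/τ₀ = (522.0698·0.014611 − 0.013358·526.4) / 0.001253 = 0.596311/0.001253 ≈ 475.9.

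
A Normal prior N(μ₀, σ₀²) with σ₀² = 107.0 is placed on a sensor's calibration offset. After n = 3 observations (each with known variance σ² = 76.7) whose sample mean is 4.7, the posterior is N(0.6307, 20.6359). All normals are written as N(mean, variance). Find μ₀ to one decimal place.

The posterior mean is a precision-weighted average: μ_n = (τ₀μ₀ + τ_data·x̄)/(τ₀+τ_data), with τ₀=1/σ₀² and τ_data=n/σ².
Here τ₀ = 1/107.0 = 0.009346 and τ_data = 3/76.7 = 0.039113, so τ_n = 0.048459.
Rearranging for μ₀: μ₀ = (μ_n·τ_n − τ_data·x̄)/τ₀ = (0.6307·0.048459 − 0.039113·4.7) / 0.009346 = -0.153268/0.009346 ≈ -16.4.

μ₀ = -16.4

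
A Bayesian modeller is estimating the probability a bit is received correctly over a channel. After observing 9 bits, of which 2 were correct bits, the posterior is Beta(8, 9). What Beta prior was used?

Beta is conjugate to the binomial likelihood: posterior = Beta(α+s, β+f).
Subtract the data counts: 8−2=6, 9−7=2.

Beta(6, 2)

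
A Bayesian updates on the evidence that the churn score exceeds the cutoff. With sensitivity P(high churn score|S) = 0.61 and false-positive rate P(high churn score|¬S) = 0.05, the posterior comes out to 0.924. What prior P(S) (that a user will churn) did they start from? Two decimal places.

In odds form, posterior odds = prior odds × likelihood ratio, so prior odds = posterior odds ÷ LR.
Posterior odds = 0.924/(1−0.924) = 12.1579. LR = 0.61/0.05 = 12.2000.
Prior odds = 12.1579/12.2000 = 0.9965, so P(S) = 0.9965/(1+0.9965) ≈ 0.50.

P(S) = 0.50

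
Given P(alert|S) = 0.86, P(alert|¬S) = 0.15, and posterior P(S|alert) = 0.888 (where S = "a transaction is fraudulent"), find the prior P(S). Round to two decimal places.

P(S) = 0.58

Bayes' rule in odds form gives O(S|E) = O(S)·[P(E|S)/P(E|¬S)], hence O(S) = O(S|E)/LR.
Posterior odds = 0.888/(1−0.888) = 7.9286. LR = 0.86/0.15 = 5.7333.
Prior odds = 7.9286/5.7333 = 1.3829, so P(S) = 1.3829/(1+1.3829) ≈ 0.58.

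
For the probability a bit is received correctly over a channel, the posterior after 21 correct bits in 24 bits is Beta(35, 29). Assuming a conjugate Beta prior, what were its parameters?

Beta(14, 26)

A Beta(a, b) prior with s successes and f failures in binomial data gives a Beta(a+s, b+f) posterior.
So a = 35 − 21 = 14 and b = 29 − 3 = 26.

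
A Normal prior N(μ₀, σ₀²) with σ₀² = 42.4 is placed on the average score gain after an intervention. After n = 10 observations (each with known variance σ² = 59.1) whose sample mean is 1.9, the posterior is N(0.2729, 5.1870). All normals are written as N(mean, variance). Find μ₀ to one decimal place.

The posterior mean is a precision-weighted average: μ_n = (τ₀μ₀ + τ_data·x̄)/(τ₀+τ_data), with τ₀=1/σ₀² and τ_data=n/σ².
Here τ₀ = 1/42.4 = 0.023585 and τ_data = 10/59.1 = 0.169205, so τ_n = 0.192790.
Rearranging for μ₀: μ₀ = (μ_n·τ_n − τ_data·x̄)/τ₀ = (0.2729·0.192790 − 0.169205·1.9) / 0.023585 = -0.268877/0.023585 ≈ -11.4.

μ₀ = -11.4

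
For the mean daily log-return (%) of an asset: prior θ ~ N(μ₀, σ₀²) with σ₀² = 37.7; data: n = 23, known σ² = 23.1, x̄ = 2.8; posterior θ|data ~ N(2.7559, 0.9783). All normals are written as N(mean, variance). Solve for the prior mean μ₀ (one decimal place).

The posterior mean is a precision-weighted average: μ_n = (τ₀μ₀ + τ_data·x̄)/(τ₀+τ_data), with τ₀=1/σ₀² and τ_data=n/σ².
Here τ₀ = 1/37.7 = 0.026525 and τ_data = 23/23.1 = 0.995671, so τ_n = 1.022196.
Rearranging for μ₀: μ₀ = (μ_n·τ_n − τ_data·x̄)/τ₀ = (2.7559·1.022196 − 0.995671·2.8) / 0.026525 = 0.029191/0.026525 ≈ 1.1.

μ₀ = 1.1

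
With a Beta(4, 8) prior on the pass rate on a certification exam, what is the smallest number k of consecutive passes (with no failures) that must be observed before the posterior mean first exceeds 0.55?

After k passes and 0 failures the posterior is Beta(4+k, 8), with mean (4+k)/(4+8+k).
Set (4+k)/(12+k) > 0.55 and solve: k > (0.55·12 − 4)/(1 − 0.55) = 5.778.
The smallest integer exceeding 5.778 is 6, and checking k=6: (10)/(18) = 0.5556 > 0.55.

k = 6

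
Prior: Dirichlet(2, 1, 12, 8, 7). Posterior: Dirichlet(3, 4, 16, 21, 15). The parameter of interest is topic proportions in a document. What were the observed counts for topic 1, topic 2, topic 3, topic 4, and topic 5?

counts (1, 3, 4, 13, 8)

For a Dirichlet(α) prior with multinomial counts c, the posterior is Dirichlet(α + c) componentwise.
Counts are posterior − prior componentwise: 3−2=1, 4−1=3, 16−12=4, 21−8=13, 15−7=8.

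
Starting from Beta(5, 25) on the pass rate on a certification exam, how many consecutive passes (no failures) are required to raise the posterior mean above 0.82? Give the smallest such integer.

k = 109

After k passes and 0 failures the posterior is Beta(5+k, 25), with mean (5+k)/(5+25+k).
Set (5+k)/(30+k) > 0.82 and solve: k > (0.82·30 − 5)/(1 − 0.82) = 108.889.
The smallest integer exceeding 108.889 is 109, and checking k=109: (114)/(139) = 0.8201 > 0.82.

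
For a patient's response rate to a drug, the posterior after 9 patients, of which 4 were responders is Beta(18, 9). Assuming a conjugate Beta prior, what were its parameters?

Under Beta–binomial conjugacy the posterior parameters are (a+s, b+f).
So a = 18 − 4 = 14 and b = 9 − 5 = 4.

Beta(14, 4)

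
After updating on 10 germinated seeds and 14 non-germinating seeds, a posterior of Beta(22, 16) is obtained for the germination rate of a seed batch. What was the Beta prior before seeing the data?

Beta(12, 2)

A Beta(a, b) prior with s successes and f failures in binomial data gives a Beta(a+s, b+f) posterior.
So a = 22 − 10 = 12 and b = 16 − 14 = 2.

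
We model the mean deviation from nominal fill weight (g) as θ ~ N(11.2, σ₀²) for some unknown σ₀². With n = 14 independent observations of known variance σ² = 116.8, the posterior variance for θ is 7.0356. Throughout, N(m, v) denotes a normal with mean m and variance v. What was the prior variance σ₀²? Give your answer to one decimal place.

Posterior precision equals prior precision plus data precision: 1/σ_n² = 1/σ₀² + n/σ².
So 1/σ₀² = 1/7.0356 − 14/116.8 = 0.142134 − 0.119863 = 0.022271.
Hence σ₀² = 1/0.022271 ≈ 44.9.

σ₀² = 44.9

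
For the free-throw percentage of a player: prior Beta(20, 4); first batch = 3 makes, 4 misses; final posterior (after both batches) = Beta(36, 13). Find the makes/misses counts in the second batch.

13 makes and 5 misses

Because Beta–binomial updating is additive in the counts, the combined data contributed (α_post−α_prior, β_post−β_prior) successes and failures.
Total across both batches: 36−20=16 makes, 13−4=9 misses.
Subtract the first batch: 16−3=13 makes and 9−4=5 misses.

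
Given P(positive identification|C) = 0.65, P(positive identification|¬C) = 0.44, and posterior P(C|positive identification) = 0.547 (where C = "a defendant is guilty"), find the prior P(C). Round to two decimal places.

Bayes' rule in odds form gives O(C|E) = O(C)·[P(E|C)/P(E|¬C)], hence O(C) = O(C|E)/LR.
Posterior odds = 0.547/(1−0.547) = 1.2075. LR = 0.65/0.44 = 1.4773.
Prior odds = 1.2075/1.4773 = 0.8174, so P(C) = 0.8174/(1+0.8174) ≈ 0.45.

P(C) = 0.45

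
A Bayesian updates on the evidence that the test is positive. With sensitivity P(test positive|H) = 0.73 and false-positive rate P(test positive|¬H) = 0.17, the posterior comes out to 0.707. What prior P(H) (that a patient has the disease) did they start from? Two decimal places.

Bayes' rule in odds form gives O(H|E) = O(H)·[P(E|H)/P(E|¬H)], hence O(H) = O(H|E)/LR.
Posterior odds = 0.707/(1−0.707) = 2.4130. LR = 0.73/0.17 = 4.2941.
Prior odds = 2.4130/4.2941 = 0.5619, so P(H) = 0.5619/(1+0.5619) ≈ 0.36.

P(H) = 0.36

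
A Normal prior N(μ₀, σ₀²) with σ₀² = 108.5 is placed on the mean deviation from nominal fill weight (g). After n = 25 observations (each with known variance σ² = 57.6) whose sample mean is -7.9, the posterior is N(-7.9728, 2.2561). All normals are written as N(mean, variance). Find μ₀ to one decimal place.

With known observation variance, the Normal–Normal posterior has precision τ_n = τ₀ + n/σ² and mean μ_n = (τ₀μ₀ + (n/σ²)x̄)/τ_n.
Here τ₀ = 1/108.5 = 0.009217 and τ_data = 25/57.6 = 0.434028, so τ_n = 0.443245.
Rearranging for μ₀: μ₀ = (μ_n·τ_n − τ_data·x̄)/τ₀ = (-7.9728·0.443245 − 0.434028·-7.9) / 0.009217 = -0.105083/0.009217 ≈ -11.4.

μ₀ = -11.4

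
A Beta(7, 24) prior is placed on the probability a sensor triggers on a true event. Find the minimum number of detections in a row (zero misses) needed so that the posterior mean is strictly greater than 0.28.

k = 3

After k detections and 0 misses the posterior is Beta(7+k, 24), with mean (7+k)/(7+24+k).
Set (7+k)/(31+k) > 0.28 and solve: k > (0.28·31 − 7)/(1 − 0.28) = 2.333.
The smallest integer exceeding 2.333 is 3.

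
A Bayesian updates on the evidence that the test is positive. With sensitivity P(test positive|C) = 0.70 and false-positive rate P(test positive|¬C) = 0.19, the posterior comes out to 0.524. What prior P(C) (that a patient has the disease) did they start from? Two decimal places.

In odds form, posterior odds = prior odds × likelihood ratio, so prior odds = posterior odds ÷ LR.
Posterior odds = 0.524/(1−0.524) = 1.1008. LR = 0.70/0.19 = 3.6842.
Prior odds = 1.1008/3.6842 = 0.2988, so P(C) = 0.2988/(1+0.2988) ≈ 0.23.

P(C) = 0.23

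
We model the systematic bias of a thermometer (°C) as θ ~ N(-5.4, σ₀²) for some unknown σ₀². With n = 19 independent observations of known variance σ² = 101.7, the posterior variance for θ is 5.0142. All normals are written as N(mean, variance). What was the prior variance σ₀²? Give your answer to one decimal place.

σ₀² = 79.3

For the Normal–Normal model with known σ², precisions add: τ_n = τ₀ + n/σ².
So 1/σ₀² = 1/5.0142 − 19/101.7 = 0.199434 − 0.186824 = 0.012610.
Hence σ₀² = 1/0.012610 ≈ 79.3.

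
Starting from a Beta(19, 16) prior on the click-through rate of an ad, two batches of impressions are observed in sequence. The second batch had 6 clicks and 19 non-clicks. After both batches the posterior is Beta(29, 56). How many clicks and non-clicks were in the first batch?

4 clicks and 21 non-clicks

Sequential conjugate updates are equivalent to a single update on the pooled data, so total successes = posterior α − prior α and total failures = posterior β − prior β.
Total across both batches: 29−19=10 clicks, 56−16=40 non-clicks.
Subtract the second batch: 10−6=4 clicks and 40−19=21 non-clicks.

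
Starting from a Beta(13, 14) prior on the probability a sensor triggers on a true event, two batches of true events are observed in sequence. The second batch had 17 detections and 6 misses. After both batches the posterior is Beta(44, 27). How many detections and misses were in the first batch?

Because Beta–binomial updating is additive in the counts, the combined data contributed (α_post−α_prior, β_post−β_prior) successes and failures.
Total across both batches: 44−13=31 detections, 27−14=13 misses.
Subtract the second batch: 31−17=14 detections and 13−6=7 misses.

14 detections and 7 misses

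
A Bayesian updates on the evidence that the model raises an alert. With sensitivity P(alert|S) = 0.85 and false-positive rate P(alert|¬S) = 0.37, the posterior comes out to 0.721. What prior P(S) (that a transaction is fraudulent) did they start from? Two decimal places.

P(S) = 0.53

Bayes' rule in odds form gives O(S|E) = O(S)·[P(E|S)/P(E|¬S)], hence O(S) = O(S|E)/LR.
Posterior odds = 0.721/(1−0.721) = 2.5842. LR = 0.85/0.37 = 2.2973.
Prior odds = 2.5842/2.2973 = 1.1249, so P(S) = 1.1249/(1+1.1249) ≈ 0.53.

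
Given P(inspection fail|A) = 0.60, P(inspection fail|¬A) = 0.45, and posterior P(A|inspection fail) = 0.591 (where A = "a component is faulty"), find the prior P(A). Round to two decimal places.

P(A) = 0.52

Bayes' rule in odds form gives O(A|E) = O(A)·[P(E|A)/P(E|¬A)], hence O(A) = O(A|E)/LR.
Posterior odds = 0.591/(1−0.591) = 1.4450. LR = 0.60/0.45 = 1.3333.
Prior odds = 1.4450/1.3333 = 1.0838, so P(A) = 1.0838/(1+1.0838) ≈ 0.52.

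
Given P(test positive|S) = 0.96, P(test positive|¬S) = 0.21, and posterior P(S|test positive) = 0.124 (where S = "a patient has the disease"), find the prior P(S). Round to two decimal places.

P(S) = 0.03

In odds form, posterior odds = prior odds × likelihood ratio, so prior odds = posterior odds ÷ LR.
Posterior odds = 0.124/(1−0.124) = 0.1416. LR = 0.96/0.21 = 4.5714.
Prior odds = 0.1416/4.5714 = 0.0310, so P(S) = 0.0310/(1+0.0310) ≈ 0.03.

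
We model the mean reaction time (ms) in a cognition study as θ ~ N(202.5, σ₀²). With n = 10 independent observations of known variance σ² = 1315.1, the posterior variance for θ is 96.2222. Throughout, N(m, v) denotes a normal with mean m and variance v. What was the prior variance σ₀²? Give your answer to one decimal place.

Posterior precision equals prior precision plus data precision: 1/σ_n² = 1/σ₀² + n/σ².
So 1/σ₀² = 1/96.2222 − 10/1315.1 = 0.010393 − 0.007604 = 0.002789.
Hence σ₀² = 1/0.002789 ≈ 358.6.

σ₀² = 358.6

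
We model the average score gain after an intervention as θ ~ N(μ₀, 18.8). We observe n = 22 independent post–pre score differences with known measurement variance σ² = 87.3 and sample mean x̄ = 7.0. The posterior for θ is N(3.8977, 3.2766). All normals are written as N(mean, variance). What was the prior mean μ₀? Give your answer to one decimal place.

The posterior mean is a precision-weighted average: μ_n = (τ₀μ₀ + τ_data·x̄)/(τ₀+τ_data), with τ₀=1/σ₀² and τ_data=n/σ².
Here τ₀ = 1/18.8 = 0.053191 and τ_data = 22/87.3 = 0.252005, so τ_n = 0.305196.
Rearranging for μ₀: μ₀ = (μ_n·τ_n − τ_data·x̄)/τ₀ = (3.8977·0.305196 − 0.252005·7.0) / 0.053191 = -0.574473/0.053191 ≈ -10.8.

μ₀ = -10.8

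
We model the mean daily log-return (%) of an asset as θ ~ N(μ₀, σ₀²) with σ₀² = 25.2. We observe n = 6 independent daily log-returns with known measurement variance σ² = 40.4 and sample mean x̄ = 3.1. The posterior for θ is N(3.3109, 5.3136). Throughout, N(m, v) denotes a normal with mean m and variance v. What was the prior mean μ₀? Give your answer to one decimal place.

μ₀ = 4.1

With known observation variance, the Normal–Normal posterior has precision τ_n = τ₀ + n/σ² and mean μ_n = (τ₀μ₀ + (n/σ²)x̄)/τ_n.
Here τ₀ = 1/25.2 = 0.039683 and τ_data = 6/40.4 = 0.148515, so τ_n = 0.188198.
Rearranging for μ₀: μ₀ = (μ_n·τ_n − τ_data·x̄)/τ₀ = (3.3109·0.188198 − 0.148515·3.1) / 0.039683 = 0.162708/0.039683 ≈ 4.1.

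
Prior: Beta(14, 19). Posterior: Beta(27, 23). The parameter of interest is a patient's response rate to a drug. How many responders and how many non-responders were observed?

13 responders and 4 non-responders

A Beta(α, β) prior with s successes and f failures in binomial data gives a Beta(α+s, β+f) posterior.
So s = 27 − 14 = 13 and f = 23 − 19 = 4.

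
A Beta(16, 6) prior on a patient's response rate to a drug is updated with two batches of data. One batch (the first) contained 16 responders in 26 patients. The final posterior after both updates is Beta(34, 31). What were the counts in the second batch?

Because Beta–binomial updating is additive in the counts, the combined data contributed (α_post−α_prior, β_post−β_prior) successes and failures.
Total across both batches: 34−16=18 responders, 31−6=25 non-responders.
Subtract the first batch: 18−16=2 responders and 25−10=15 non-responders.

2 responders and 15 non-responders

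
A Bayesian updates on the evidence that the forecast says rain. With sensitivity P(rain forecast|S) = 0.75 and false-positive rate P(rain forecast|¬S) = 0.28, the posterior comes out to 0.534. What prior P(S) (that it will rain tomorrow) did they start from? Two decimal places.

Bayes' rule in odds form gives O(S|E) = O(S)·[P(E|S)/P(E|¬S)], hence O(S) = O(S|E)/LR.
Posterior odds = 0.534/(1−0.534) = 1.1459. LR = 0.75/0.28 = 2.6786.
Prior odds = 1.1459/2.6786 = 0.4278, so P(S) = 0.4278/(1+0.4278) ≈ 0.30.

P(S) = 0.30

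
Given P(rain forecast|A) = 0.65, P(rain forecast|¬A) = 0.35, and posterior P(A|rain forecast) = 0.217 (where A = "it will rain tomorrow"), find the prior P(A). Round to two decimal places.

P(A) = 0.13

In odds form, posterior odds = prior odds × likelihood ratio, so prior odds = posterior odds ÷ LR.
Posterior odds = 0.217/(1−0.217) = 0.2771. LR = 0.65/0.35 = 1.8571.
Prior odds = 0.2771/1.8571 = 0.1492, so P(A) = 0.1492/(1+0.1492) ≈ 0.13.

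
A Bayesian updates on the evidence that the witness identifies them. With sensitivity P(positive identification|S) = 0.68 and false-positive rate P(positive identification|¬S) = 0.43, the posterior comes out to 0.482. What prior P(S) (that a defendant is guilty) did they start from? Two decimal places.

P(S) = 0.37

Bayes' rule in odds form gives O(S|E) = O(S)·[P(E|S)/P(E|¬S)], hence O(S) = O(S|E)/LR.
Posterior odds = 0.482/(1−0.482) = 0.9305. LR = 0.68/0.43 = 1.5814.
Prior odds = 0.9305/1.5814 = 0.5884, so P(S) = 0.5884/(1+0.5884) ≈ 0.37.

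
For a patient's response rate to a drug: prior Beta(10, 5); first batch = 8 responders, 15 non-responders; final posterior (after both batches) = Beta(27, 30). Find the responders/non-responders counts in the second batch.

Because Beta–binomial updating is additive in the counts, the combined data contributed (α_post−α_prior, β_post−β_prior) successes and failures.
Total across both batches: 27−10=17 responders, 30−5=25 non-responders.
Subtract the first batch: 17−8=9 responders and 25−15=10 non-responders.

9 responders and 10 non-responders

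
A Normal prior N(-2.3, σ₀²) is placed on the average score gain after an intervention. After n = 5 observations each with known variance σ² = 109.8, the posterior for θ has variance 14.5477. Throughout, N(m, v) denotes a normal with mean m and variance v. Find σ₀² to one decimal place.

σ₀² = 43.1

For the Normal–Normal model with known σ², precisions add: τ_n = τ₀ + n/σ².
So 1/σ₀² = 1/14.5477 − 5/109.8 = 0.068739 − 0.045537 = 0.023202.
Hence σ₀² = 1/0.023202 ≈ 43.1.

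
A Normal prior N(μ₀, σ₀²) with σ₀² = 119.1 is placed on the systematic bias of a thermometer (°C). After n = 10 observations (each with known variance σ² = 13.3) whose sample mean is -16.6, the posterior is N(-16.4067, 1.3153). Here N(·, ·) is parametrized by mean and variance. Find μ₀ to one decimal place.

With known observation variance, the Normal–Normal posterior has precision τ_n = τ₀ + n/σ² and mean μ_n = (τ₀μ₀ + (n/σ²)x̄)/τ_n.
Here τ₀ = 1/119.1 = 0.008396 and τ_data = 10/13.3 = 0.751880, so τ_n = 0.760276.
Rearranging for μ₀: μ₀ = (μ_n·τ_n − τ_data·x̄)/τ₀ = (-16.4067·0.760276 − 0.751880·-16.6) / 0.008396 = 0.007588/0.008396 ≈ 0.9.

μ₀ = 0.9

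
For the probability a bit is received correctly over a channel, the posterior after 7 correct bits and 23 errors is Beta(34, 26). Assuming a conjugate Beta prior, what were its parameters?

A Beta(a, b) prior with s successes and f failures in binomial data gives a Beta(a+s, b+f) posterior.
Subtract the data counts: 34−7=27, 26−23=3.

Beta(27, 3)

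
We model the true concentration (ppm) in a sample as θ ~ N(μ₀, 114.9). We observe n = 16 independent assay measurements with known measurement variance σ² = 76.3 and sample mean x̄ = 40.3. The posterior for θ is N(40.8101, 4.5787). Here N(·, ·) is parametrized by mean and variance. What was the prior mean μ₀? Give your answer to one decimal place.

μ₀ = 53.1

The posterior mean is a precision-weighted average: μ_n = (τ₀μ₀ + τ_data·x̄)/(τ₀+τ_data), with τ₀=1/σ₀² and τ_data=n/σ².
Here τ₀ = 1/114.9 = 0.008703 and τ_data = 16/76.3 = 0.209699, so τ_n = 0.218402.
Rearranging for μ₀: μ₀ = (μ_n·τ_n − τ_data·x̄)/τ₀ = (40.8101·0.218402 − 0.209699·40.3) / 0.008703 = 0.462138/0.008703 ≈ 53.1.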